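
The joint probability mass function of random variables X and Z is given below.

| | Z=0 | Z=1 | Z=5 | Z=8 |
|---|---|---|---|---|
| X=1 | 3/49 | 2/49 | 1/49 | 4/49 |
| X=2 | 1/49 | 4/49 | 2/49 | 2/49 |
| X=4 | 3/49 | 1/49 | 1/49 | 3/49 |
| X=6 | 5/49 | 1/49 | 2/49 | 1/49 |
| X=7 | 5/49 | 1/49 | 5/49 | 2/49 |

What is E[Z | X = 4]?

15/4

P(X = 4) = 8/49.
Σ Z·P over the event = 0·(3/49) + 1·(1/49) + 5·(1/49) + 8·(3/49) = 30/49.
E[Z | X = 4] = (30/49) / (8/49) = 15/4.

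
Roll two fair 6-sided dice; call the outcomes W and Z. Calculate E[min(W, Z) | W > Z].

P(W > Z) = 5/12.
Summing min(W,Z)·P(x,y) over outcomes with W > Z gives 35/36.
E[min(W, Z) | W > Z] = (35/36) / (5/12) = 7/3.

7/3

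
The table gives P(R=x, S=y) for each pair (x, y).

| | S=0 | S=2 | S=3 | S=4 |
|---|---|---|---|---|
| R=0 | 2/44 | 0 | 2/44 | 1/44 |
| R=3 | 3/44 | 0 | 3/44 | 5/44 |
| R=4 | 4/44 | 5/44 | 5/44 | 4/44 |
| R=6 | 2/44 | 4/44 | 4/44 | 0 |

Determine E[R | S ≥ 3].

P(S ≥ 3) = 6/11.
Σ R·P over the event = 0·(2/44) + 0·(1/44) + 3·(3/44) + 3·(5/44) + 4·(5/44) + 4·(4/44) + 6·(4/44) = 21/11.
E[R | S ≥ 3] = (21/11) / (6/11) = 7/2.

7/2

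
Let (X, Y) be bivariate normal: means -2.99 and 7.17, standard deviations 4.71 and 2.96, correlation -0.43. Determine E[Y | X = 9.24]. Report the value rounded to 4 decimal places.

E[Y | X=x] = μ_Y + ρ(σ_Y/σ_X)(x − μ_X) for jointly normal variables.
E[Y | X=9.24] = 7.17 + (-0.43)·(2.96/4.71)·(9.24 − (-2.99)) = 7.17 + (-0.270234)·(12.23) = 3.8650.

3.8650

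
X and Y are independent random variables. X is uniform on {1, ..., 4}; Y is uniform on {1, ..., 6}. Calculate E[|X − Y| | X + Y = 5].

2

Outcomes with X + Y = 5: (1,4), (2,3), (3,2), (4,1), each with probability 1/24.
E[|X − Y| | X + Y = 5] = (3 + 1 + 1 + 3) / 4 = 2.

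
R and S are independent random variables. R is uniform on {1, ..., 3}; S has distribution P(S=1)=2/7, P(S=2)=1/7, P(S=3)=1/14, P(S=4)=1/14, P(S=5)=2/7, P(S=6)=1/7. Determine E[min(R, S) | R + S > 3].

P(R + S > 3) = 16/21.
Summing min(R,S)·P(x,y) over outcomes with R + S > 3 gives 10/7.
E[min(R, S) | R + S > 3] = (10/7) / (16/21) = 15/8.

15/8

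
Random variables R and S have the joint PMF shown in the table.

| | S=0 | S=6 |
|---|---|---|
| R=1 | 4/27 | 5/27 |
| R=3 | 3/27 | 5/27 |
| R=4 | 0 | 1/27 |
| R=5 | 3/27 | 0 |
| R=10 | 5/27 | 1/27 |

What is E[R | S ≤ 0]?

P(S ≤ 0) = 5/9.
Summing R·P(R=x,S=y) over the conditioning event gives 26/9.
E[R | S ≤ 0] = (26/9) / (5/9) = 26/5.

26/5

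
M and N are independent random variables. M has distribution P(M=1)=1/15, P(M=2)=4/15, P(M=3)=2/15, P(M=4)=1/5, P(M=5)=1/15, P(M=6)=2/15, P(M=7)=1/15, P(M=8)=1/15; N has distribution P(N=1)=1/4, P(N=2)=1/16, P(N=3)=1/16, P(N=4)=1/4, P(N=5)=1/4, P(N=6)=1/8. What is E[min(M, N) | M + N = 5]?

14/11

P(M + N = 5) = 11/120.
Summing min(M,N)·P(x,y) over outcomes with M + N = 5 gives 7/60.
E[min(M, N) | M + N = 5] = (7/60) / (11/120) = 14/11.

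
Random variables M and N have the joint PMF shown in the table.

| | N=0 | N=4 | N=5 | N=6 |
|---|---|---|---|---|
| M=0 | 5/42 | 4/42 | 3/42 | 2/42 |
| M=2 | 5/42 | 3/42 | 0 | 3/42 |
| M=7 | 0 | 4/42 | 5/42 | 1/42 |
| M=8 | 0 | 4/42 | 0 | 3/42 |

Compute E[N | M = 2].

P(M = 2) = 11/42.
Summing N·P(M=x,N=y) over the conditioning event gives 5/7.
E[N | M = 2] = (5/7) / (11/42) = 30/11.

30/11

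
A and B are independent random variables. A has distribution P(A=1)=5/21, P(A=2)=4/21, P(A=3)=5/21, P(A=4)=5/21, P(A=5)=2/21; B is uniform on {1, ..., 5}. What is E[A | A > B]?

P(A > B) = 37/105.
Summing A·P(x,y) over outcomes with A > B gives 46/35.
E[A | A > B] = (46/35) / (37/105) = 138/37.

138/37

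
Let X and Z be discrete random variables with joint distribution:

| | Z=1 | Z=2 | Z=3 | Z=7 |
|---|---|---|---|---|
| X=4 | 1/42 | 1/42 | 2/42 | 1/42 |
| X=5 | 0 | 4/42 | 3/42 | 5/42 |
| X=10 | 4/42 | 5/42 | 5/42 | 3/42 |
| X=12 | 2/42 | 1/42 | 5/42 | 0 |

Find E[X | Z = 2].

P(Z = 2) = 11/42.
Summing X·P(X=x,Z=y) over the conditioning event gives 43/21.
E[X | Z = 2] = (43/21) / (11/42) = 86/11.

86/11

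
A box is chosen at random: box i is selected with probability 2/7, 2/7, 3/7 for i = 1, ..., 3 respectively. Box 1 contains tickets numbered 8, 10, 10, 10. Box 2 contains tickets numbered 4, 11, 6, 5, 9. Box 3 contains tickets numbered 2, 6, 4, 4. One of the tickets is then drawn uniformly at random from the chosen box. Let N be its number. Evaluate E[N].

45/7

E[N | box 1] = (8+10+10+10)/4 = 19/2.
E[N | box 2] = (4+11+6+5+9)/5 = 7.
E[N | box 3] = (2+6+4+4)/4 = 4.
By the law of total expectation,
E[N] = (2/7)·(19/2) + (2/7)·(7) + (3/7)·(4) = 45/7.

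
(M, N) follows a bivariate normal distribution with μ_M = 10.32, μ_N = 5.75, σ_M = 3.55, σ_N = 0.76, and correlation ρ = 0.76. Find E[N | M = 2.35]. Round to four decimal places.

E[N | M=x] = μ_N + ρ(σ_N/σ_M)(x − μ_M) for jointly normal variables.
E[N | M=2.35] = 5.75 + (0.76)·(0.76/3.55)·(2.35 − (10.32)) = 5.75 + (0.162704)·(-7.97) = 4.4532.

4.4532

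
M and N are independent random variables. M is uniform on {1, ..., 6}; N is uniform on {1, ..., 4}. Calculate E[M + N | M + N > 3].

P(M + N > 3) = 7/8.
Summing (M+N)·P(x,y) over outcomes with M + N > 3 gives 17/3.
E[M + N | M + N > 3] = (17/3) / (7/8) = 136/21.

136/21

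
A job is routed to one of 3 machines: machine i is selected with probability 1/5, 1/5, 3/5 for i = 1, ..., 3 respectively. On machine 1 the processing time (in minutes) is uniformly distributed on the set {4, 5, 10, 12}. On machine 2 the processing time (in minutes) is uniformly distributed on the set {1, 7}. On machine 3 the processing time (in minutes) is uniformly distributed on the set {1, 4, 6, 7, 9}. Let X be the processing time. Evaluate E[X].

E[X | machine 1] = (4+5+10+12)/4 = 31/4.
E[X | machine 2] = (1+7)/2 = 4.
E[X | machine 3] = (1+4+6+7+9)/5 = 27/5.
By the law of total expectation,
E[X] = (1/5)·(31/4) + (1/5)·(4) + (3/5)·(27/5) = 559/100.

559/100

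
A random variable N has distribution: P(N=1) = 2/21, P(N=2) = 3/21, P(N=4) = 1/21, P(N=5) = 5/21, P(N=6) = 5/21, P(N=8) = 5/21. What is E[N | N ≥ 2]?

105/19

P(N ≥ 2) = 19/21.
Σ over the event: 2·1/7 + 4·1/21 + 5·5/21 + 6·5/21 + 8·5/21 = 5.
E[N | N ≥ 2] = (5) / (19/21) = 105/19.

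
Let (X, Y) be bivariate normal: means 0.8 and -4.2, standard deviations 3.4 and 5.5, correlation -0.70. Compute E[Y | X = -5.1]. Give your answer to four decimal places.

2.4809

The regression of Y on X has slope ρ·σ_Y/σ_X and passes through (μ_X, μ_Y).
E[Y | X=-5.1] = -4.2 + (-0.70)·(5.5/3.4)·(-5.1 − (0.8)) = -4.2 + (-1.13235)·(-5.9) = 2.4809.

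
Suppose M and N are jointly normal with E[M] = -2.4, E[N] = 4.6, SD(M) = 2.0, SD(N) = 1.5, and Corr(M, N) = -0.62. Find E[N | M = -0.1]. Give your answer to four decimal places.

The regression of N on M has slope ρ·σ_N/σ_M and passes through (μ_M, μ_N).
E[N | M=-0.1] = 4.6 + (-0.62)·(1.5/2.0)·(-0.1 − (-2.4)) = 4.6 + (-0.465)·(2.3) = 3.5305.

3.5305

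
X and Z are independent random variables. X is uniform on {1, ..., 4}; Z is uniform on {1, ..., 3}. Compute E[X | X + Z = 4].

2

Outcomes with X + Z = 4: (1,3), (2,2), (3,1), each with probability 1/12.
E[X | X + Z = 4] = (1 + 2 + 3) / 3 = 2.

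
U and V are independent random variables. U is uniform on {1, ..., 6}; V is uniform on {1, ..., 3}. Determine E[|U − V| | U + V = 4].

Outcomes with U + V = 4: (1,3), (2,2), (3,1), each with probability 1/18.
E[|U − V| | U + V = 4] = (2 + 0 + 2) / 3 = 4/3.

4/3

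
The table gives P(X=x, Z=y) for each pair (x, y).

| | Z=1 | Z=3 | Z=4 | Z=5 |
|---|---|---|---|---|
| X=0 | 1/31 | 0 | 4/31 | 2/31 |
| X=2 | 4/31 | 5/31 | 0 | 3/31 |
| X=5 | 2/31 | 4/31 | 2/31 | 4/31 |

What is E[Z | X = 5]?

7/2

P(X = 5) = 12/31.
Σ Z·P over the event = 1·(2/31) + 3·(4/31) + 4·(2/31) + 5·(4/31) = 42/31.
E[Z | X = 5] = (42/31) / (12/31) = 7/2.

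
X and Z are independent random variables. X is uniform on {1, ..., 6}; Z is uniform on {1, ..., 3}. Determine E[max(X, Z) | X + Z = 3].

2

Outcomes with X + Z = 3: (1,2), (2,1), each with probability 1/18.
E[max(X, Z) | X + Z = 3] = (2 + 2) / 2 = 2.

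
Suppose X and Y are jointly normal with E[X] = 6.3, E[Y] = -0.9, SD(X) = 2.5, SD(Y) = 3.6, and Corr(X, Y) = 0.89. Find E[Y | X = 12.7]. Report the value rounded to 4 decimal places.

7.3022

For a bivariate normal, E[Y | X=x] = μ_Y + ρ·(σ_Y/σ_X)·(x − μ_X).
E[Y | X=12.7] = -0.9 + (0.89)·(3.6/2.5)·(12.7 − (6.3)) = -0.9 + (1.2816)·(6.4) = 7.3022.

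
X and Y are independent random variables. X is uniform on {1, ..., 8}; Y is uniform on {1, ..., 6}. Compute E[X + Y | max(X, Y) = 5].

70/9

P(max(X, Y) = 5) = 3/16.
Summing (X+Y)·P(x,y) over outcomes with max(X, Y) = 5 gives 35/24.
E[X + Y | max(X, Y) = 5] = (35/24) / (3/16) = 70/9.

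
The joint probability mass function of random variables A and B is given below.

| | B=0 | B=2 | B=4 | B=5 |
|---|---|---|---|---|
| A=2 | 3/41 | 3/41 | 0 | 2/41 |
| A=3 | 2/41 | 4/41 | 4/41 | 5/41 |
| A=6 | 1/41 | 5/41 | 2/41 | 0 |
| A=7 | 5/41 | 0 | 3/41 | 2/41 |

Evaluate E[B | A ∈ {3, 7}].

P(A ∈ {3, 7}) = 25/41.
Σ B·P over the event = 0·(2/41) + 2·(4/41) + 4·(4/41) + 5·(5/41) + 0·(5/41) + 4·(3/41) + 5·(2/41) = 71/41.
E[B | A ∈ {3, 7}] = (71/41) / (25/41) = 71/25.

71/25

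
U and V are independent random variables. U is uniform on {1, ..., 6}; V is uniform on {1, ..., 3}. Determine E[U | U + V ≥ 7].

Outcomes with U + V ≥ 7: (4,3), (5,2), (5,3), (6,1), (6,2), (6,3), each with probability 1/18.
E[U | U + V ≥ 7] = (4 + 5 + 5 + 6 + 6 + 6) / 6 = 16/3.

16/3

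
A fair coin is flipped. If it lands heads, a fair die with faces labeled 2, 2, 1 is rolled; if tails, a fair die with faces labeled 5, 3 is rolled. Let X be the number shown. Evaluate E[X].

E[X | heads] = (2+2+1)/3 = 5/3.
E[X | tails] = (5+3)/2 = 4.
By the law of total expectation,
E[X] = (1/2)·(5/3) + (1/2)·(4) = 17/6.

17/6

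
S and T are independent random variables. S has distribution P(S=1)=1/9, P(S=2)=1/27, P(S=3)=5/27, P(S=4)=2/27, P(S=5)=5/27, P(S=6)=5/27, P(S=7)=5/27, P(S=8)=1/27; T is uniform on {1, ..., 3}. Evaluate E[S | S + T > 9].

P(S + T > 9) = 7/81.
Summing S·P(x,y) over outcomes with S + T > 9 gives 17/27.
E[S | S + T > 9] = (17/27) / (7/81) = 51/7.

51/7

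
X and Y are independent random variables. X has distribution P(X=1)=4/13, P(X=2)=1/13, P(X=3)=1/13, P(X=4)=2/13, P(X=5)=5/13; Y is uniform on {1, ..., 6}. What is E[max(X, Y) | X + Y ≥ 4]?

325/69

P(X + Y ≥ 4) = 23/26.
Summing max(X,Y)·P(x,y) over outcomes with X + Y ≥ 4 gives 25/6.
E[max(X, Y) | X + Y ≥ 4] = (25/6) / (23/26) = 325/69.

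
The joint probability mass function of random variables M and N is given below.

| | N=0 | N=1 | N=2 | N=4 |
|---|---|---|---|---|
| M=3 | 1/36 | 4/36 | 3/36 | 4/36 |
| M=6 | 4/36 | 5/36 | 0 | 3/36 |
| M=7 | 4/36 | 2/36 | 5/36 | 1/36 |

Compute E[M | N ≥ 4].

37/8

P(N ≥ 4) = 2/9.
Σ M·P over the event = 3·(4/36) + 6·(3/36) + 7·(1/36) = 37/36.
E[M | N ≥ 4] = (37/36) / (2/9) = 37/8.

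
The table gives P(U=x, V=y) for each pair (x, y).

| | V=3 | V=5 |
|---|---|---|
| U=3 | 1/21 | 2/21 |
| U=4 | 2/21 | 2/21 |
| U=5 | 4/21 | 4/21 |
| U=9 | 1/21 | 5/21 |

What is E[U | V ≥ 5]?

79/13

P(V ≥ 5) = 13/21.
Σ U·P over the event = 3·(2/21) + 4·(2/21) + 5·(4/21) + 9·(5/21) = 79/21.
E[U | V ≥ 5] = (79/21) / (13/21) = 79/13.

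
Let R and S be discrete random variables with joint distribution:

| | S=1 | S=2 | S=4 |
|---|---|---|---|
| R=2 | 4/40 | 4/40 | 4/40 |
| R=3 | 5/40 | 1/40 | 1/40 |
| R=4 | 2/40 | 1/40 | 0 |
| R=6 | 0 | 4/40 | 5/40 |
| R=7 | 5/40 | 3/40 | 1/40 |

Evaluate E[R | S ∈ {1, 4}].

38/9

P(S ∈ {1, 4}) = 27/40.
Summing R·P(R=x,S=y) over the conditioning event gives 57/20.
E[R | S ∈ {1, 4}] = (57/20) / (27/40) = 38/9.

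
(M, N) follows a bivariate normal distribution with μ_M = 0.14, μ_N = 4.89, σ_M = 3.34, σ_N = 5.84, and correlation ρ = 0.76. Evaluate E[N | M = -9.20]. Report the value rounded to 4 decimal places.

For a bivariate normal, E[N | M=x] = μ_N + ρ·(σ_N/σ_M)·(x − μ_M).
E[N | M=-9.20] = 4.89 + (0.76)·(5.84/3.34)·(-9.20 − (0.14)) = 4.89 + (1.32886)·(-9.34) = -7.5216.

-7.5216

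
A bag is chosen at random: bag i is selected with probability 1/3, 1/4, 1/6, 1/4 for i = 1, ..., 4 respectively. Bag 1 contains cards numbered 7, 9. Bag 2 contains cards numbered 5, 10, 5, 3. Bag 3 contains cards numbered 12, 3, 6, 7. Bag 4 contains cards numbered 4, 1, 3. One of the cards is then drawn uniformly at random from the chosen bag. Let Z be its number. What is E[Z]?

95/16

E[Z | bag 1] = (7+9)/2 = 8.
E[Z | bag 2] = (5+10+5+3)/4 = 23/4.
E[Z | bag 3] = (12+3+6+7)/4 = 7.
E[Z | bag 4] = (4+1+3)/3 = 8/3.
By the law of total expectation,
E[Z] = (1/3)·(8) + (1/4)·(23/4) + (1/6)·(7) + (1/4)·(8/3) = 95/16.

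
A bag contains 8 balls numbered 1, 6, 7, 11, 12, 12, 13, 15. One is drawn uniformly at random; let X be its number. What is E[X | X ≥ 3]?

76/7

P(X ≥ 3) = 7/8.
Σ over the event: 6·1/8 + 7·1/8 + 11·1/8 + 12·1/4 + 13·1/8 + 15·1/8 = 19/2.
E[X | X ≥ 3] = (19/2) / (7/8) = 76/7.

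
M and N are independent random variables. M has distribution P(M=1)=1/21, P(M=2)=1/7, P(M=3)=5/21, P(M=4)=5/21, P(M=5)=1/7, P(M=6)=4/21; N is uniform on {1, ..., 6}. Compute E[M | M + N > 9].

122/23

P(M + N > 9) = 23/126.
Summing M·P(x,y) over outcomes with M + N > 9 gives 61/63.
E[M | M + N > 9] = (61/63) / (23/126) = 122/23.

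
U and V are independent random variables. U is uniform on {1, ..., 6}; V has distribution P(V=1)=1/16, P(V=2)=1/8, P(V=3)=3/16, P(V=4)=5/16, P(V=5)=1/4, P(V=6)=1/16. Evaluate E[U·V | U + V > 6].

P(U + V > 6) = 5/8.
Summing UV·P(x,y) over outcomes with U + V > 6 gives 357/32.
E[U·V | U + V > 6] = (357/32) / (5/8) = 357/20.

357/20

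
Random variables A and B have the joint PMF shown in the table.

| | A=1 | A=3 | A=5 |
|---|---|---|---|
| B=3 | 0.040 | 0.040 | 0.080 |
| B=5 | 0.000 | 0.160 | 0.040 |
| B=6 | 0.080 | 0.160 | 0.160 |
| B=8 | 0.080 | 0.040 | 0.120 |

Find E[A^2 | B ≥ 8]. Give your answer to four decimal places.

14.3333

P(B ≥ 8) = 0.240.
Σ A^2·P over the event = 1·(0.080) + 9·(0.040) + 25·(0.120) = 3.440.
E[A^2 | B ≥ 8] = (3.440) / (0.240) = 14.3333.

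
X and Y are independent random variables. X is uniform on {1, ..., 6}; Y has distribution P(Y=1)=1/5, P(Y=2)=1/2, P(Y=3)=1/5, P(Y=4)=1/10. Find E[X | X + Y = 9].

P(X + Y = 9) = 1/20.
Summing X·P(x,y) over outcomes with X + Y = 9 gives 17/60.
E[X | X + Y = 9] = (17/60) / (1/20) = 17/3.

17/3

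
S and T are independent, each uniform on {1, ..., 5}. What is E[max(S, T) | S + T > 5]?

P(S + T > 5) = 3/5.
Summing max(S,T)·P(x,y) over outcomes with S + T > 5 gives 68/25.
E[max(S, T) | S + T > 5] = (68/25) / (3/5) = 68/15.

68/15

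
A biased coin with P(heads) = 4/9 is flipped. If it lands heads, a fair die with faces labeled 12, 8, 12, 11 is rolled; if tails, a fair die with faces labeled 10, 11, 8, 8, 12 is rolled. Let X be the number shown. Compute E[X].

E[X | heads] = (12+8+12+11)/4 = 43/4.
E[X | tails] = (10+11+8+8+12)/5 = 49/5.
By the law of total expectation,
E[X] = (4/9)·(43/4) + (5/9)·(49/5) = 92/9.

92/9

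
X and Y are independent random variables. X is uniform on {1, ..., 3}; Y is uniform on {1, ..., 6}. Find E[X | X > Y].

Outcomes with X > Y: (2,1), (3,1), (3,2), each with probability 1/18.
E[X | X > Y] = (2 + 3 + 3) / 3 = 8/3.

8/3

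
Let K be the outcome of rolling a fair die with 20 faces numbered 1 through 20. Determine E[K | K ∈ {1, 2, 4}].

P(K ∈ {1, 2, 4}) = 3/20.
Σ over the event: 1·1/20 + 2·1/20 + 4·1/20 = 7/20.
E[K | K ∈ {1, 2, 4}] = (7/20) / (3/20) = 7/3.

7/3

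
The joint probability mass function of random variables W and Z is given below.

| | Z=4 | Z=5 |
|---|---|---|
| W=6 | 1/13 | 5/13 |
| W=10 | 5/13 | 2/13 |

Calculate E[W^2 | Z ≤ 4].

P(Z ≤ 4) = 6/13.
Summing W^2·P(W=x,Z=y) over the conditioning event gives 536/13.
E[W^2 | Z ≤ 4] = (536/13) / (6/13) = 268/3.

268/3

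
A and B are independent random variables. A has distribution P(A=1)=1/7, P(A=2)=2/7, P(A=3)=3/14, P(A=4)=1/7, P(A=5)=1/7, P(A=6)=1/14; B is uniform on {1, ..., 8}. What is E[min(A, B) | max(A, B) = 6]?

P(max(A, B) = 6) = 19/112.
Summing min(A,B)·P(x,y) over outcomes with max(A, B) = 6 gives 29/56.
E[min(A, B) | max(A, B) = 6] = (29/56) / (19/112) = 58/19.

58/19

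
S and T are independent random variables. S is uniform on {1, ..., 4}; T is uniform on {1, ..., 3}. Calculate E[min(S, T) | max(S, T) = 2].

P(max(S, T) = 2) = 1/4.
Summing min(S,T)·P(x,y) over outcomes with max(S, T) = 2 gives 1/3.
E[min(S, T) | max(S, T) = 2] = (1/3) / (1/4) = 4/3.

4/3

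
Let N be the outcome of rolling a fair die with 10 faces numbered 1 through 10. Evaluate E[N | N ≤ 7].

4

Given N ≤ 7, N is equally likely to be any of {1, 2, 3, 4, 5, 6, 7}.
E[N | N ≤ 7] = (1 + 2 + 3 + 4 + 5 + 6 + 7) / 7 = 4.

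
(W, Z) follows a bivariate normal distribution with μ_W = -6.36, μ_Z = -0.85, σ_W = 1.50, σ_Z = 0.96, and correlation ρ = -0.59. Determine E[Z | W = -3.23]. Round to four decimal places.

-2.0319

The regression of Z on W has slope ρ·σ_Z/σ_W and passes through (μ_W, μ_Z).
E[Z | W=-3.23] = -0.85 + (-0.59)·(0.96/1.50)·(-3.23 − (-6.36)) = -0.85 + (-0.3776)·(3.13) = -2.0319.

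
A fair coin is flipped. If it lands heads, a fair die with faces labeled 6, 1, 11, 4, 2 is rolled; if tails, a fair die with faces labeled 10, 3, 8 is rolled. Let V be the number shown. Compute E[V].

59/10

E[V | heads] = (6+1+11+4+2)/5 = 24/5.
E[V | tails] = (10+3+8)/3 = 7.
By the law of total expectation,
E[V] = (1/2)·(24/5) + (1/2)·(7) = 59/10.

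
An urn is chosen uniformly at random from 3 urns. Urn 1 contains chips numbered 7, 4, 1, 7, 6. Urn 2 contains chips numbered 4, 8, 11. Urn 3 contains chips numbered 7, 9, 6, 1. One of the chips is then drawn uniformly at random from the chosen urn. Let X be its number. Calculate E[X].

E[X | urn 1] = (7+4+1+7+6)/5 = 5.
E[X | urn 2] = (4+8+11)/3 = 23/3.
E[X | urn 3] = (7+9+6+1)/4 = 23/4.
By the law of total expectation,
E[X] = (1/3)·(5) + (1/3)·(23/3) + (1/3)·(23/4) = 221/36.

221/36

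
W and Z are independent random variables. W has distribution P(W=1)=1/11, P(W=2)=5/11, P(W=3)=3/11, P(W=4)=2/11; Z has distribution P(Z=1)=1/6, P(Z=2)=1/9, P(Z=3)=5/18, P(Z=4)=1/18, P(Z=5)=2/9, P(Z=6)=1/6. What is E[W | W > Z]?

P(W > Z) = 25/99.
Summing W·P(x,y) over outcomes with W > Z gives 155/198.
E[W | W > Z] = (155/198) / (25/99) = 31/10.

31/10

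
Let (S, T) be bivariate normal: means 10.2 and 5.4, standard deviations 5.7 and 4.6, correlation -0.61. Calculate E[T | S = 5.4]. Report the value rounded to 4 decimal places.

For a bivariate normal, E[T | S=x] = μ_T + ρ·(σ_T/σ_S)·(x − μ_S).
E[T | S=5.4] = 5.4 + (-0.61)·(4.6/5.7)·(5.4 − (10.2)) = 5.4 + (-0.49228)·(-4.8) = 7.7629.

7.7629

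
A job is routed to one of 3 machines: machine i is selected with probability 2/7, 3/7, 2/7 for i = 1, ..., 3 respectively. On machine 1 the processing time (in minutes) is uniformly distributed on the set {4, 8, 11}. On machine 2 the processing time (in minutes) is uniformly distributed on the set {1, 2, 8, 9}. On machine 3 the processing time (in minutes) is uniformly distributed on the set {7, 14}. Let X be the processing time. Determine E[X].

22/3

E[X | machine 1] = (4+8+11)/3 = 23/3.
E[X | machine 2] = (1+2+8+9)/4 = 5.
E[X | machine 3] = (7+14)/2 = 21/2.
E[X] = (2/7)·(23/3) + (3/7)·(5) + (2/7)·(21/2) = 22/3.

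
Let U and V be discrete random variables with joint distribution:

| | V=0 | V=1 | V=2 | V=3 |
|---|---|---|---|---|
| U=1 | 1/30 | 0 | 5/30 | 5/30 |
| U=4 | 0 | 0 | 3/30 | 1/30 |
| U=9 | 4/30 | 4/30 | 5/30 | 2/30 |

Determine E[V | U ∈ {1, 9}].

45/26

P(U ∈ {1, 9}) = 13/15.
Σ V·P over the event = 0·(1/30) + 2·(5/30) + 3·(5/30) + 0·(4/30) + 1·(4/30) + 2·(5/30) + 3·(2/30) = 3/2.
E[V | U ∈ {1, 9}] = (3/2) / (13/15) = 45/26.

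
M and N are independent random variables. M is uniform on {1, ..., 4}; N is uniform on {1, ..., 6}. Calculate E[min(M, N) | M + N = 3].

1

Outcomes with M + N = 3: (1,2), (2,1), each with probability 1/24.
E[min(M, N) | M + N = 3] = (1 + 1) / 2 = 1.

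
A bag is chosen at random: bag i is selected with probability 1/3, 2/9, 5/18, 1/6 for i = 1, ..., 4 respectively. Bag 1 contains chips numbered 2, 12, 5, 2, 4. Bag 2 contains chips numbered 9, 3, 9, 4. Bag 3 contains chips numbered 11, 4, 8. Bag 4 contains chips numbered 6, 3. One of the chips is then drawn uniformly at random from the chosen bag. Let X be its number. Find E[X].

641/108

E[X | bag 1] = (2+12+5+2+4)/5 = 5.
E[X | bag 2] = (9+3+9+4)/4 = 25/4.
E[X | bag 3] = (11+4+8)/3 = 23/3.
E[X | bag 4] = (6+3)/2 = 9/2.
E[X] = (1/3)·(5) + (2/9)·(25/4) + (5/18)·(23/3) + (1/6)·(9/2) = 641/108.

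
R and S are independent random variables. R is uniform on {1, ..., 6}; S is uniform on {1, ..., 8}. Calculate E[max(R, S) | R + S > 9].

P(R + S > 9) = 5/16.
Summing max(R,S)·P(x,y) over outcomes with R + S > 9 gives 103/48.
E[max(R, S) | R + S > 9] = (103/48) / (5/16) = 103/15.

103/15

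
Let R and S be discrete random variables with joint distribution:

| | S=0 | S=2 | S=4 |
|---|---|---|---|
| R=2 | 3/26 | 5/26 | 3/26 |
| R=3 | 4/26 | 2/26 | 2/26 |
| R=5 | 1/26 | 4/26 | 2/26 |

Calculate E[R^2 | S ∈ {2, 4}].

109/9

P(S ∈ {2, 4}) = 9/13.
Σ R^2·P over the event = 4·(5/26) + 4·(3/26) + 9·(2/26) + 9·(2/26) + 25·(4/26) + 25·(2/26) = 109/13.
E[R^2 | S ∈ {2, 4}] = (109/13) / (9/13) = 109/9.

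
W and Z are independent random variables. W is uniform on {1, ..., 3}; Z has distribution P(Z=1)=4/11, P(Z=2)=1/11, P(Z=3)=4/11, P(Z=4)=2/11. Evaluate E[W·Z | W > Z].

26/9

P(W > Z) = 3/11.
Summing WZ·P(x,y) over outcomes with W > Z gives 26/33.
E[W·Z | W > Z] = (26/33) / (3/11) = 26/9.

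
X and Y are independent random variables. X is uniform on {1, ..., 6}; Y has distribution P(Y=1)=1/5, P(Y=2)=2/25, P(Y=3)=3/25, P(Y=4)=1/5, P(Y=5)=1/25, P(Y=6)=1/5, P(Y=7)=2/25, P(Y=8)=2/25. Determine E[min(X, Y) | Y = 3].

5/2

P(Y = 3) = 3/25.
Summing min(X,Y)·P(x,y) over outcomes with Y = 3 gives 3/10.
E[min(X, Y) | Y = 3] = (3/10) / (3/25) = 5/2.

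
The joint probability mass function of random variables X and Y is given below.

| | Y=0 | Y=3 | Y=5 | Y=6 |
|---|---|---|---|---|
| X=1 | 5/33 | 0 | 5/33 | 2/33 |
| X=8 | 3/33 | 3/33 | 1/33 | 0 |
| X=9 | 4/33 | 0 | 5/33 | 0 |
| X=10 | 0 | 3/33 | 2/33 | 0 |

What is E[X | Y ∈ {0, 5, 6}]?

145/27

P(Y ∈ {0, 5, 6}) = 9/11.
Σ X·P over the event = 1·(5/33) + 1·(5/33) + 1·(2/33) + 8·(3/33) + 8·(1/33) + 9·(4/33) + 9·(5/33) + 10·(2/33) = 145/33.
E[X | Y ∈ {0, 5, 6}] = (145/33) / (9/11) = 145/27.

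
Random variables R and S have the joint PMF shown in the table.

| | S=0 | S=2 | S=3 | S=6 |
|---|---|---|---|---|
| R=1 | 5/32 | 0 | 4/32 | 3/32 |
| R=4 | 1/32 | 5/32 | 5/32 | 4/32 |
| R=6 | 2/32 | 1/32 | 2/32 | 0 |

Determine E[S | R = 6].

P(R = 6) = 5/32.
Σ S·P over the event = 0·(2/32) + 2·(1/32) + 3·(2/32) = 1/4.
E[S | R = 6] = (1/4) / (5/32) = 8/5.

8/5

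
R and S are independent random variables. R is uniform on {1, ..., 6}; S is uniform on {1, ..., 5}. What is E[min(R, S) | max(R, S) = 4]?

Outcomes with max(R, S) = 4: (1,4), (2,4), (3,4), (4,1), (4,2), (4,3), (4,4), each with probability 1/30.
E[min(R, S) | max(R, S) = 4] = (1 + 2 + 3 + 1 + 2 + 3 + 4) / 7 = 16/7.

16/7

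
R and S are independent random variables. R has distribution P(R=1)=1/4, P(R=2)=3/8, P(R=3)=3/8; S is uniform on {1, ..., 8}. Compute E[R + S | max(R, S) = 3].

P(max(R, S) = 3) = 7/32.
Summing (R+S)·P(x,y) over outcomes with max(R, S) = 3 gives 17/16.
E[R + S | max(R, S) = 3] = (17/16) / (7/32) = 34/7.

34/7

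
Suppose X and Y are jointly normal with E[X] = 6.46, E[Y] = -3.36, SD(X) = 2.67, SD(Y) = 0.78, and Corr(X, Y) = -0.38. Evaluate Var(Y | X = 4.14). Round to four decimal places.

0.5205

Var(Y | X=x) = (1 − ρ²)·σ_Y².
Var(Y | X=4.14) = (0.78)²·(1 − (-0.38)²) = 0.6084·0.8556 = 0.5205.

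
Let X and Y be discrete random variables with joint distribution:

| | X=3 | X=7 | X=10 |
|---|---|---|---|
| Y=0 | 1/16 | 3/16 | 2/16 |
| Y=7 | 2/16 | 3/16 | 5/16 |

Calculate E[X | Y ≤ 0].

P(Y ≤ 0) = 3/8.
Σ X·P over the event = 3·(1/16) + 7·(3/16) + 10·(2/16) = 11/4.
E[X | Y ≤ 0] = (11/4) / (3/8) = 22/3.

22/3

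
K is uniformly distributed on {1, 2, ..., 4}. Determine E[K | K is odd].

Given K is odd, K is equally likely to be any of {1, 3}.
E[K | K is odd] = (1 + 3) / 2 = 2.

2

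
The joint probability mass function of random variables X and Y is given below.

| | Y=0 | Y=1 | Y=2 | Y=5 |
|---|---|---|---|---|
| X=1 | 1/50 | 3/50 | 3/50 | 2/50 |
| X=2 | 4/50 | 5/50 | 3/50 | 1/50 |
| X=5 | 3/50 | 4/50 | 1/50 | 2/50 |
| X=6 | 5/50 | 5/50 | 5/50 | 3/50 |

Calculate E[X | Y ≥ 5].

4

P(Y ≥ 5) = 4/25.
Σ X·P over the event = 1·(2/50) + 2·(1/50) + 5·(2/50) + 6·(3/50) = 16/25.
E[X | Y ≥ 5] = (16/25) / (4/25) = 4.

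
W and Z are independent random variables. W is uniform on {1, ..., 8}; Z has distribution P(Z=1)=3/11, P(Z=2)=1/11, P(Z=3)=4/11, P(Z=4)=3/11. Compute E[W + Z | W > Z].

P(W > Z) = 59/88.
Summing (W+Z)·P(x,y) over outcomes with W > Z gives 477/88.
E[W + Z | W > Z] = (477/88) / (59/88) = 477/59.

477/59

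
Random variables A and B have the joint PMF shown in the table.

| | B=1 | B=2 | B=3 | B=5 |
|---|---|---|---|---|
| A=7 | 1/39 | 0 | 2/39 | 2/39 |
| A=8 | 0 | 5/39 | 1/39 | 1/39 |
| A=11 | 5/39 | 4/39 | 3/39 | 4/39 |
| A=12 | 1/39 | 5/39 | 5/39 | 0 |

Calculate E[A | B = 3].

P(B = 3) = 11/39.
Σ A·P over the event = 7·(2/39) + 8·(1/39) + 11·(3/39) + 12·(5/39) = 115/39.
E[A | B = 3] = (115/39) / (11/39) = 115/11.

115/11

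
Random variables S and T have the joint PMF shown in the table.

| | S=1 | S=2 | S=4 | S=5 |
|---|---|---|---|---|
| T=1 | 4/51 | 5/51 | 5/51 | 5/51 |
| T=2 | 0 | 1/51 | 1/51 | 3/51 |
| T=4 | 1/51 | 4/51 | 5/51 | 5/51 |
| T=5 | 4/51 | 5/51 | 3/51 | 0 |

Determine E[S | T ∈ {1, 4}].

113/34

P(T ∈ {1, 4}) = 2/3.
Σ S·P over the event = 1·(4/51) + 1·(1/51) + 2·(5/51) + 2·(4/51) + 4·(5/51) + 4·(5/51) + 5·(5/51) + 5·(5/51) = 113/51.
E[S | T ∈ {1, 4}] = (113/51) / (2/3) = 113/34.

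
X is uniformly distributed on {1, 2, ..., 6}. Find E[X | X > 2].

Given X > 2, X is equally likely to be any of {3, 4, 5, 6}.
E[X | X > 2] = (3 + 4 + 5 + 6) / 4 = 9/2.

9/2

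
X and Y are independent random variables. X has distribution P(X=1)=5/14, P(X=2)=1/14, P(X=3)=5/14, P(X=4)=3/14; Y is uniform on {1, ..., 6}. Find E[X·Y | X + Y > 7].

357/20

P(X + Y > 7) = 5/21.
Summing XY·P(x,y) over outcomes with X + Y > 7 gives 17/4.
E[X·Y | X + Y > 7] = (17/4) / (5/21) = 357/20.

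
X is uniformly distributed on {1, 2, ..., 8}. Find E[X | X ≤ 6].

7/2

Given X ≤ 6, X is equally likely to be any of {1, 2, 3, 4, 5, 6}.
E[X | X ≤ 6] = (1 + 2 + 3 + 4 + 5 + 6) / 6 = 7/2.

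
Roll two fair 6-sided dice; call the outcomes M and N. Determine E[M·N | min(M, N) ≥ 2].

16

P(min(M, N) ≥ 2) = 25/36.
Summing MN·P(x,y) over outcomes with min(M, N) ≥ 2 gives 100/9.
E[M·N | min(M, N) ≥ 2] = (100/9) / (25/36) = 16.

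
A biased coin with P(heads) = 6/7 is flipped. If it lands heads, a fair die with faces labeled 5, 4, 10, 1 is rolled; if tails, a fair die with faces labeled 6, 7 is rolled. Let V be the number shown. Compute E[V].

73/14

E[V | heads] = (5+4+10+1)/4 = 5.
E[V | tails] = (6+7)/2 = 13/2.
E[V] = (6/7)·(5) + (1/7)·(13/2) = 73/14.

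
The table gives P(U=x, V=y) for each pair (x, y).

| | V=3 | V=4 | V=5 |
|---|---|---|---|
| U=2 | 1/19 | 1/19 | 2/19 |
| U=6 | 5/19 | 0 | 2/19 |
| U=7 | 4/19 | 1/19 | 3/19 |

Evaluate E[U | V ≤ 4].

23/4

P(V ≤ 4) = 12/19.
Summing U·P(U=x,V=y) over the conditioning event gives 69/19.
E[U | V ≤ 4] = (69/19) / (12/19) = 23/4.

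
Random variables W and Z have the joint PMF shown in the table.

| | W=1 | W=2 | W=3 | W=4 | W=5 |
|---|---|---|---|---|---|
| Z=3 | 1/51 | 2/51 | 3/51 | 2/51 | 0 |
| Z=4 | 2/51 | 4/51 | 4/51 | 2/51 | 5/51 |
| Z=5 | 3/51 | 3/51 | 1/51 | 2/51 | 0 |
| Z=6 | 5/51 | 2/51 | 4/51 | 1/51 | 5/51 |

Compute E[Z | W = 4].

P(W = 4) = 7/51.
Σ Z·P over the event = 3·(2/51) + 4·(2/51) + 5·(2/51) + 6·(1/51) = 10/17.
E[Z | W = 4] = (10/17) / (7/51) = 30/7.

30/7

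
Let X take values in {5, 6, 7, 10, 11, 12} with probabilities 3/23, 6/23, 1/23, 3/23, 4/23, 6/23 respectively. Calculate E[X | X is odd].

33/4

P(X is odd) = 8/23.
Σ over the event: 5·3/23 + 7·1/23 + 11·4/23 = 66/23.
E[X | X is odd] = (66/23) / (8/23) = 33/4.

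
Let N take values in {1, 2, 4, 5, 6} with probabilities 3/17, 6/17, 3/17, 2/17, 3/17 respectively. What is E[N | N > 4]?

28/5

P(N > 4) = 5/17.
Σ over the event: 5·2/17 + 6·3/17 = 28/17.
E[N | N > 4] = (28/17) / (5/17) = 28/5.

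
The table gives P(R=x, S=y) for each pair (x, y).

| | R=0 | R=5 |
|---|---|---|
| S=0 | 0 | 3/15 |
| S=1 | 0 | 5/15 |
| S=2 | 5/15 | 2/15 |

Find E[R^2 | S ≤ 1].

P(S ≤ 1) = 8/15.
Σ R^2·P over the event = 25·(3/15) + 25·(5/15) = 40/3.
E[R^2 | S ≤ 1] = (40/3) / (8/15) = 25.

25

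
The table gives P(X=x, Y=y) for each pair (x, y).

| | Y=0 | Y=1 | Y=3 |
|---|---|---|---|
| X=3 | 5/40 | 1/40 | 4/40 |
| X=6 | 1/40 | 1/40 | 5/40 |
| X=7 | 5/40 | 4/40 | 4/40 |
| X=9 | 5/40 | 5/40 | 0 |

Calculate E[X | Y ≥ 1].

P(Y ≥ 1) = 3/5.
Σ X·P over the event = 3·(1/40) + 3·(4/40) + 6·(1/40) + 6·(5/40) + 7·(4/40) + 7·(4/40) + 9·(5/40) = 19/5.
E[X | Y ≥ 1] = (19/5) / (3/5) = 19/3.

19/3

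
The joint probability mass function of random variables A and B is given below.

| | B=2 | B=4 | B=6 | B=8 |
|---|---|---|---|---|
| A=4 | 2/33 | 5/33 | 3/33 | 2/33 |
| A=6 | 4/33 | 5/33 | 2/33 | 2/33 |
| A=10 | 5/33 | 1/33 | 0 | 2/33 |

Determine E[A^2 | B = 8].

152/3

P(B = 8) = 2/11.
Σ A^2·P over the event = 16·(2/33) + 36·(2/33) + 100·(2/33) = 304/33.
E[A^2 | B = 8] = (304/33) / (2/11) = 152/3.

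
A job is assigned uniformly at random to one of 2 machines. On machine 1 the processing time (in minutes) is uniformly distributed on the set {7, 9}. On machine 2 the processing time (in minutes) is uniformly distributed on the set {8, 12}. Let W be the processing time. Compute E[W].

E[W | machine 1] = (7+9)/2 = 8.
E[W | machine 2] = (8+12)/2 = 10.
By the law of total expectation,
E[W] = (1/2)·(8) + (1/2)·(10) = 9.

9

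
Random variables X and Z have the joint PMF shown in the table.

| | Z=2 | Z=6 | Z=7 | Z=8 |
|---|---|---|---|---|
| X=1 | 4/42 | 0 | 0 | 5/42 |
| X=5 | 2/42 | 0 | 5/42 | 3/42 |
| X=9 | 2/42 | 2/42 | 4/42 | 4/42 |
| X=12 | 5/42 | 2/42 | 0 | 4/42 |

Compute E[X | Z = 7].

61/9

P(Z = 7) = 3/14.
Σ X·P over the event = 5·(5/42) + 9·(4/42) = 61/42.
E[X | Z = 7] = (61/42) / (3/14) = 61/9.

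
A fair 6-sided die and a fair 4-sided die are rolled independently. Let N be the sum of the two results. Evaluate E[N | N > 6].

8

P(N > 6) = 5/12.
Σ over the event: 7·1/6 + 8·1/8 + 9·1/12 + 10·1/24 = 10/3.
E[N | N > 6] = (10/3) / (5/12) = 8.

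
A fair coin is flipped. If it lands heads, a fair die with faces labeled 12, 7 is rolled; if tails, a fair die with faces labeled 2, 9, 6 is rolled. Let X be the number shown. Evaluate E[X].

91/12

E[X | heads] = (12+7)/2 = 19/2.
E[X | tails] = (2+9+6)/3 = 17/3.
By the law of total expectation,
E[X] = (1/2)·(19/2) + (1/2)·(17/3) = 91/12.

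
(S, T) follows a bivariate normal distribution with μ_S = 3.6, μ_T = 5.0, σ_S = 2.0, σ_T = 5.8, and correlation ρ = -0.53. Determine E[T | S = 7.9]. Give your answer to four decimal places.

-1.6091

E[T | S=x] = μ_T + ρ(σ_T/σ_S)(x − μ_S) for jointly normal variables.
E[T | S=7.9] = 5.0 + (-0.53)·(5.8/2.0)·(7.9 − (3.6)) = 5.0 + (-1.537)·(4.3) = -1.6091.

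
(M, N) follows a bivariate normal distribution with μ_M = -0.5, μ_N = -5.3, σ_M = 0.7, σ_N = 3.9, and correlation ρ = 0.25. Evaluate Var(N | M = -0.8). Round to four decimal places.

For a bivariate normal, Var(N | M=x) = σ_N²(1 − ρ²).
Var(N | M=-0.8) = (3.9)²·(1 − (0.25)²) = 15.21·0.9375 = 14.2594.

14.2594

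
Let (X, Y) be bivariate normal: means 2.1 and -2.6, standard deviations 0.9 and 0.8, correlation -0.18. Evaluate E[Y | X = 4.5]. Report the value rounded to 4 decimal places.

E[Y | X=x] = μ_Y + ρ(σ_Y/σ_X)(x − μ_X) for jointly normal variables.
E[Y | X=4.5] = -2.6 + (-0.18)·(0.8/0.9)·(4.5 − (2.1)) = -2.6 + (-0.16)·(2.4) = -2.9840.

-2.9840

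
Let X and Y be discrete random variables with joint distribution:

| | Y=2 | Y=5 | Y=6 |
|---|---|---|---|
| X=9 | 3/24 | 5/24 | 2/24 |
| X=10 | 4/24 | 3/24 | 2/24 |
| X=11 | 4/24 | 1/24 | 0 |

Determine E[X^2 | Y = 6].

181/2

P(Y = 6) = 1/6.
Summing X^2·P(X=x,Y=y) over the conditioning event gives 181/12.
E[X^2 | Y = 6] = (181/12) / (1/6) = 181/2.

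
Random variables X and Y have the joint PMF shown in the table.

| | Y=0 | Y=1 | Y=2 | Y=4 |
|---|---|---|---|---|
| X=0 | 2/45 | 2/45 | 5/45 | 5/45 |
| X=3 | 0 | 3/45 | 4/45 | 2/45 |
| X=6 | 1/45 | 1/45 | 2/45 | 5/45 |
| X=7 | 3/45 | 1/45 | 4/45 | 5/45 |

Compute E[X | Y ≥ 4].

P(Y ≥ 4) = 17/45.
Σ X·P over the event = 0·(5/45) + 3·(2/45) + 6·(5/45) + 7·(5/45) = 71/45.
E[X | Y ≥ 4] = (71/45) / (17/45) = 71/17.

71/17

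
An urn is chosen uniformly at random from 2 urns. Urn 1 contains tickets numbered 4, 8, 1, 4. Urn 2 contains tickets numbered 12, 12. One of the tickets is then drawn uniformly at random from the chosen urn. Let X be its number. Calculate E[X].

65/8

E[X | urn 1] = (4+8+1+4)/4 = 17/4.
E[X | urn 2] = (12+12)/2 = 12.
By the law of total expectation,
E[X] = (1/2)·(17/4) + (1/2)·(12) = 65/8.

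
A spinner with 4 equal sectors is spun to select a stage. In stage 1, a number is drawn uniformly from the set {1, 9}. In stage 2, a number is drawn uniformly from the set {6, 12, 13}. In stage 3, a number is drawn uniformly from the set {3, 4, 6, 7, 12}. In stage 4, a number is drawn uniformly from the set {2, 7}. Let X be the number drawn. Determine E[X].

787/120

E[X | stage 1] = (1+9)/2 = 5.
E[X | stage 2] = (6+12+13)/3 = 31/3.
E[X | stage 3] = (3+4+6+7+12)/5 = 32/5.
E[X | stage 4] = (2+7)/2 = 9/2.
By the law of total expectation,
E[X] = (1/4)·(5) + (1/4)·(31/3) + (1/4)·(32/5) + (1/4)·(9/2) = 787/120.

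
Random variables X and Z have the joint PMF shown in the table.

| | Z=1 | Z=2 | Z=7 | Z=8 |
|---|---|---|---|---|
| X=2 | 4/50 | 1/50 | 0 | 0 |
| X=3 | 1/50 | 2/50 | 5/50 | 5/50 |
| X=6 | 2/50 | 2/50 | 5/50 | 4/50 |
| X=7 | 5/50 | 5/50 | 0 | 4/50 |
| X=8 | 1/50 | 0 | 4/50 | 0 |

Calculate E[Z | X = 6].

P(X = 6) = 13/50.
Summing Z·P(X=x,Z=y) over the conditioning event gives 73/50.
E[Z | X = 6] = (73/50) / (13/50) = 73/13.

73/13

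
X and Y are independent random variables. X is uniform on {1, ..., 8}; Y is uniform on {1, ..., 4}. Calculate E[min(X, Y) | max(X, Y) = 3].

Outcomes with max(X, Y) = 3: (1,3), (2,3), (3,1), (3,2), (3,3), each with probability 1/32.
E[min(X, Y) | max(X, Y) = 3] = (1 + 2 + 1 + 2 + 3) / 5 = 9/5.

9/5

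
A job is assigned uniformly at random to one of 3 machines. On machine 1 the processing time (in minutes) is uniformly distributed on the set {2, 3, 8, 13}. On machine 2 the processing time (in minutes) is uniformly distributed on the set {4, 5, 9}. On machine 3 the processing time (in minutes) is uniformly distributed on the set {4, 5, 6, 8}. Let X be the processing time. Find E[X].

E[X | machine 1] = (2+3+8+13)/4 = 13/2.
E[X | machine 2] = (4+5+9)/3 = 6.
E[X | machine 3] = (4+5+6+8)/4 = 23/4.
By the law of total expectation,
E[X] = (1/3)·(13/2) + (1/3)·(6) + (1/3)·(23/4) = 73/12.

73/12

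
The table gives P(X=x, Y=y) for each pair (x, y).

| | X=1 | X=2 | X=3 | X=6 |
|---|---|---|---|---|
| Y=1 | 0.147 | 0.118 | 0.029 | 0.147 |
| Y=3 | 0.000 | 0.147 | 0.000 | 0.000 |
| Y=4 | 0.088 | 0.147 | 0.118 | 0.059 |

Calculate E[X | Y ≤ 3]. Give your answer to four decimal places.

P(Y ≤ 3) = 0.588.
Σ X·P over the event = 1·(0.147) + 2·(0.118) + 2·(0.147) + 3·(0.029) + 6·(0.147) = 1.646.
E[X | Y ≤ 3] = (1.646) / (0.588) = 2.7993.

2.7993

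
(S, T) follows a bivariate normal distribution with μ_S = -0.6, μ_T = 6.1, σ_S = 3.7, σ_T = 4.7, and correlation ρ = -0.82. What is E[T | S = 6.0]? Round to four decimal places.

The regression of T on S has slope ρ·σ_T/σ_S and passes through (μ_S, μ_T).
E[T | S=6.0] = 6.1 + (-0.82)·(4.7/3.7)·(6.0 − (-0.6)) = 6.1 + (-1.04162)·(6.6) = -0.7747.

-0.7747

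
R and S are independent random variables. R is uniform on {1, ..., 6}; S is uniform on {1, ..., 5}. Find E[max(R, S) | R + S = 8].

5

Outcomes with R + S = 8: (3,5), (4,4), (5,3), (6,2), each with probability 1/30.
E[max(R, S) | R + S = 8] = (5 + 4 + 5 + 6) / 4 = 5.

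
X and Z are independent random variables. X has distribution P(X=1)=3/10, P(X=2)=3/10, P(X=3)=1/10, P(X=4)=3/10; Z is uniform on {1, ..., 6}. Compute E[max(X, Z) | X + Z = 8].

5

P(X + Z = 8) = 7/60.
Summing max(X,Z)·P(x,y) over outcomes with X + Z = 8 gives 7/12.
E[max(X, Z) | X + Z = 8] = (7/12) / (7/60) = 5.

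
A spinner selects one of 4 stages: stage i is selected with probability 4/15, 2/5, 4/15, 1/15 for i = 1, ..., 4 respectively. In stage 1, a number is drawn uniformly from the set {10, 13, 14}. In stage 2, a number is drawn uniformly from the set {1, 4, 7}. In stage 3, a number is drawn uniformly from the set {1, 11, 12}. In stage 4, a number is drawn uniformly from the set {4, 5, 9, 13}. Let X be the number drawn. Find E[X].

E[X | stage 1] = (10+13+14)/3 = 37/3.
E[X | stage 2] = (1+4+7)/3 = 4.
E[X | stage 3] = (1+11+12)/3 = 8.
E[X | stage 4] = (4+5+9+13)/4 = 31/4.
E[X] = (4/15)·(37/3) + (2/5)·(4) + (4/15)·(8) + (1/15)·(31/4) = 1357/180.

1357/180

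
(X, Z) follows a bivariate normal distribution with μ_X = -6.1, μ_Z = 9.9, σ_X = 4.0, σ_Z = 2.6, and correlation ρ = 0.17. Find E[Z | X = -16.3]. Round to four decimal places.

E[Z | X=x] = μ_Z + ρ(σ_Z/σ_X)(x − μ_X) for jointly normal variables.
E[Z | X=-16.3] = 9.9 + (0.17)·(2.6/4.0)·(-16.3 − (-6.1)) = 9.9 + (0.1105)·(-10.2) = 8.7729.

8.7729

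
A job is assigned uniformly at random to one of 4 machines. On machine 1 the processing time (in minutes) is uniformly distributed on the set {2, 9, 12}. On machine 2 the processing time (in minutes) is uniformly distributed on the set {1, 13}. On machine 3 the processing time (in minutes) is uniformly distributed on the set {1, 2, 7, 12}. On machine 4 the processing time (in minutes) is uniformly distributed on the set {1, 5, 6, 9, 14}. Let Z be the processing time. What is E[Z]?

E[Z | machine 1] = (2+9+12)/3 = 23/3.
E[Z | machine 2] = (1+13)/2 = 7.
E[Z | machine 3] = (1+2+7+12)/4 = 11/2.
E[Z | machine 4] = (1+5+6+9+14)/5 = 7.
By the law of total expectation,
E[Z] = (1/4)·(23/3) + (1/4)·(7) + (1/4)·(11/2) + (1/4)·(7) = 163/24.

163/24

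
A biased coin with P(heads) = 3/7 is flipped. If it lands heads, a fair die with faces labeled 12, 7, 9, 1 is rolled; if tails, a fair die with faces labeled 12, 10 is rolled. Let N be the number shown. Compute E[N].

E[N | heads] = (12+7+9+1)/4 = 29/4.
E[N | tails] = (12+10)/2 = 11.
E[N] = (3/7)·(29/4) + (4/7)·(11) = 263/28.

263/28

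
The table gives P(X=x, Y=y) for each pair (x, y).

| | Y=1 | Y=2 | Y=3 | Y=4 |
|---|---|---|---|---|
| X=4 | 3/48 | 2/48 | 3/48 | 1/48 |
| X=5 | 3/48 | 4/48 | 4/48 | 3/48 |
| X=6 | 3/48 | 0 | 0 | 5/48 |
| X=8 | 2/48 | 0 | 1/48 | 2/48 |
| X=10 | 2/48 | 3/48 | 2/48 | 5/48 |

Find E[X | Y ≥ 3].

175/26

P(Y ≥ 3) = 13/24.
Summing X·P(X=x,Y=y) over the conditioning event gives 175/48.
E[X | Y ≥ 3] = (175/48) / (13/24) = 175/26.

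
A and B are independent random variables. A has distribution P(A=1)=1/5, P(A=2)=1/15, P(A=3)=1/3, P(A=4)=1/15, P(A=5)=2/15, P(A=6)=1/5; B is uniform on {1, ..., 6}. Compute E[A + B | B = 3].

P(B = 3) = 1/6.
Summing (A+B)·P(x,y) over outcomes with B = 3 gives 97/90.
E[A + B | B = 3] = (97/90) / (1/6) = 97/15.

97/15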